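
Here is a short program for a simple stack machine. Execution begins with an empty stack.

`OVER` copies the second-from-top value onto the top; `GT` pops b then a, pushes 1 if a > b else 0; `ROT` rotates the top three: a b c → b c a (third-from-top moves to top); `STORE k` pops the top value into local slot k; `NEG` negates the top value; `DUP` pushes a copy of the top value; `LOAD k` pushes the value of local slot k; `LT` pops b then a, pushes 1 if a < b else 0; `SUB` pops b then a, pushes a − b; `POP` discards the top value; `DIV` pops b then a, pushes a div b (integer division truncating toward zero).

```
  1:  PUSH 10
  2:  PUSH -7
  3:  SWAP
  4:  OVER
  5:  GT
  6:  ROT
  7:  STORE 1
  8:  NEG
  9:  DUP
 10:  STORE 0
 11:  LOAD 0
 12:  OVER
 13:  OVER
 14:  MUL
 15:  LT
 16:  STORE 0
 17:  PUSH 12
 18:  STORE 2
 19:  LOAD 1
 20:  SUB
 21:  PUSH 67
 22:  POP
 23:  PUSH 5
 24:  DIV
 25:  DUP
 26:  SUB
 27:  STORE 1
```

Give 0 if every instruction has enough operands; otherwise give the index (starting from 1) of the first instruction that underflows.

PUSH 10  [10]
PUSH -7  [10, -7]
SWAP     [-7, 10]
OVER     [-7, 10, -7]
GT       [-7, 1]
ROT  — needs 3 operands, stack has 2 → underflow

6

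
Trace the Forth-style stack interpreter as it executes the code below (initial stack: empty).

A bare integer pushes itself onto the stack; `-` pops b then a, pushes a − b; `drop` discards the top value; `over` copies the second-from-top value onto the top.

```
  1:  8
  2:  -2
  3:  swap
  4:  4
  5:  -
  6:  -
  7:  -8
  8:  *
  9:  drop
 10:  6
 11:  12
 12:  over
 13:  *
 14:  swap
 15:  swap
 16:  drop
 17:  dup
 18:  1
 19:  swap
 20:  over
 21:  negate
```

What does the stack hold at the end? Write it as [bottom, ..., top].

[6, 1, 6, -1]

8      -> [8]
-2     -> [8, -2]
swap   -> [-2, 8]
4      -> [-2, 8, 4]
-      -> [-2, 4]
-      -> [-6]
-8     -> [-6, -8]
*      -> [48]
drop   -> []
6      -> [6]
12     -> [6, 12]
over   -> [6, 12, 6]
*      -> [6, 72]
swap   -> [72, 6]
swap   -> [6, 72]
drop   -> [6]
dup    -> [6, 6]
1      -> [6, 6, 1]
swap   -> [6, 1, 6]
over   -> [6, 1, 6, 1]
negate -> [6, 1, 6, -1]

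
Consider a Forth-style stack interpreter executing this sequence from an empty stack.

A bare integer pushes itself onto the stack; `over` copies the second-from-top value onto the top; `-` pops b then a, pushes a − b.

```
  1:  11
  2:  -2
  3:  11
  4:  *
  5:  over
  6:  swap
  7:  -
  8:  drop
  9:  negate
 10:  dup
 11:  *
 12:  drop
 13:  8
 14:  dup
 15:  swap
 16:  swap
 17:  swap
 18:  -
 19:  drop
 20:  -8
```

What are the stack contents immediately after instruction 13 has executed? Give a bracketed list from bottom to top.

[8]

11     → [11]
-2     → [11, -2]
11     → [11, -2, 11]
*      → [11, -22]
over   → [11, -22, 11]
swap   → [11, 11, -22]
-      → [11, 33]
drop   → [11]
negate → [-11]
dup    → [-11, -11]
*      → [121]
drop   → []
8      → [8]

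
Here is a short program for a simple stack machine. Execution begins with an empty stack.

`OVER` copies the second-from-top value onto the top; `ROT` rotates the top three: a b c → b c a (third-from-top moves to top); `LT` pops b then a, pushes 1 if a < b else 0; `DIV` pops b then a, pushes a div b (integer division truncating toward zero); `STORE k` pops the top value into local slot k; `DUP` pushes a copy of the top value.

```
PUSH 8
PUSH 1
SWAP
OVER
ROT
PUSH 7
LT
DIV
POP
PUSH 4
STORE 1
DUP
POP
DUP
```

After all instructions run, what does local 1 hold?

PUSH 8   8
PUSH 1   8 1
SWAP     1 8
OVER     1 8 1
ROT      8 1 1
PUSH 7   8 1 1 7
LT       8 1 1
DIV      8 1
POP      8
PUSH 4   8 4
STORE 1  8
DUP      8 8
POP      8
DUP      8 8

4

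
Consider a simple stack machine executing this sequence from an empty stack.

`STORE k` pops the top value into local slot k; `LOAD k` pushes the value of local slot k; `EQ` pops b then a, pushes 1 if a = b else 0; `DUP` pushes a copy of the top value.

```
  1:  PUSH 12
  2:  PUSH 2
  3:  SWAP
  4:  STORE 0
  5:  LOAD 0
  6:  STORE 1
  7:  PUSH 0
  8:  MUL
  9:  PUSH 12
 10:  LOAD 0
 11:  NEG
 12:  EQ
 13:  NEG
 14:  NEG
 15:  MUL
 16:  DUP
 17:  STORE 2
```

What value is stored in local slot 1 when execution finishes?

PUSH 12 -> [12]
PUSH 2  -> [12, 2]
SWAP    -> [2, 12]
STORE 0 -> [2]
LOAD 0  -> [2, 12]
STORE 1 -> [2]
PUSH 0  -> [2, 0]
MUL     -> [0]
PUSH 12 -> [0, 12]
LOAD 0  -> [0, 12, 12]
NEG     -> [0, 12, -12]
EQ      -> [0, 0]
NEG     -> [0, 0]
NEG     -> [0, 0]
MUL     -> [0]
DUP     -> [0, 0]
STORE 2 -> [0]

12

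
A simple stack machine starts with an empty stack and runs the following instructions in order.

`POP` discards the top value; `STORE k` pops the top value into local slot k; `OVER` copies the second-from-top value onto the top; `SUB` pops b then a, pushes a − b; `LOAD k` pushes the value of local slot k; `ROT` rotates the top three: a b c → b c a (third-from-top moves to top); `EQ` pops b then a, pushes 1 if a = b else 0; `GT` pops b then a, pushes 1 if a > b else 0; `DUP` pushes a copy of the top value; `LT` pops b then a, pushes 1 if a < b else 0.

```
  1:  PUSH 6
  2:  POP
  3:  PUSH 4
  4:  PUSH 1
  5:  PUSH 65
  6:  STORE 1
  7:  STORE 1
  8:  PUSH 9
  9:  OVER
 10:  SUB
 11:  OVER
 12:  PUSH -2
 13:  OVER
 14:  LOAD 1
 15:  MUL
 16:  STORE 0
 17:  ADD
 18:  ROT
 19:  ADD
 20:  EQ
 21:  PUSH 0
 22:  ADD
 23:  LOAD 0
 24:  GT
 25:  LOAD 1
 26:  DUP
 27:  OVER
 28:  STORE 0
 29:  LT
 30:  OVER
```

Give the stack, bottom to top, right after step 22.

[0]

PUSH 6  : [6]
POP     : []
PUSH 4  : [4]
PUSH 1  : [4, 1]
PUSH 65 : [4, 1, 65]
STORE 1 : [4, 1]
STORE 1 : [4]
PUSH 9  : [4, 9]
OVER    : [4, 9, 4]
SUB     : [4, 5]
OVER    : [4, 5, 4]
PUSH -2 : [4, 5, 4, -2]
OVER    : [4, 5, 4, -2, 4]
LOAD 1  : [4, 5, 4, -2, 4, 1]
MUL     : [4, 5, 4, -2, 4]
STORE 0 : [4, 5, 4, -2]
ADD     : [4, 5, 2]
ROT     : [5, 2, 4]
ADD     : [5, 6]
EQ      : [0]
PUSH 0  : [0, 0]
ADD     : [0]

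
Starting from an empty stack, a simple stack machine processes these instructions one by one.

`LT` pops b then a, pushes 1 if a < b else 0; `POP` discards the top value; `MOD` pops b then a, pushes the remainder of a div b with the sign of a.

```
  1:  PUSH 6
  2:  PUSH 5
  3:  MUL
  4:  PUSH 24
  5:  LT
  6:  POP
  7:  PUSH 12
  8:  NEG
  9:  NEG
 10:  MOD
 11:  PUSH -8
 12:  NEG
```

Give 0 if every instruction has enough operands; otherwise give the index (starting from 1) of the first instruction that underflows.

PUSH 6  → 6
PUSH 5  → 6 5
MUL     → 30
PUSH 24 → 30 24
LT      → 0
POP     → (empty)
PUSH 12 → 12
NEG     → -12
NEG     → 12
MOD  — needs 2 operands, stack has 1 → underflow

10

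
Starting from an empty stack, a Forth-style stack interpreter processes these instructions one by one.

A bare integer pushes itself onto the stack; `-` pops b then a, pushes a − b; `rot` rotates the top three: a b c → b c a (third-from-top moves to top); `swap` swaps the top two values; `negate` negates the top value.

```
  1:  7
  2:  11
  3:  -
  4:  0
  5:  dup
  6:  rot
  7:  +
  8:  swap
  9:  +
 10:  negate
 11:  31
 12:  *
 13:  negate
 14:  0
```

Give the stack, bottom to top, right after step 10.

[4]

7      → [7]
11     → [7, 11]
-      → [-4]
0      → [-4, 0]
dup    → [-4, 0, 0]
rot    → [0, 0, -4]
+      → [0, -4]
swap   → [-4, 0]
+      → [-4]
negate → [4]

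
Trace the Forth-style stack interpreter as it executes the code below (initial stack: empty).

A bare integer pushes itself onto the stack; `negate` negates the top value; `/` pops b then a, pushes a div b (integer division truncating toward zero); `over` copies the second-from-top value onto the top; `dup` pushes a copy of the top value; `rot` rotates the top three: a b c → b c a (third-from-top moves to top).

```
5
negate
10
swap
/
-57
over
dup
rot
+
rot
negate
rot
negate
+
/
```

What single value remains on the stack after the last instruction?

5      → [5]
negate → [-5]
10     → [-5, 10]
swap   → [10, -5]
/      → [-2]
-57    → [-2, -57]
over   → [-2, -57, -2]
dup    → [-2, -57, -2, -2]
rot    → [-2, -2, -2, -57]
+      → [-2, -2, -59]
rot    → [-2, -59, -2]
negate → [-2, -59, 2]
rot    → [-59, 2, -2]
negate → [-59, 2, 2]
+      → [-59, 4]
/      → [-14]

-14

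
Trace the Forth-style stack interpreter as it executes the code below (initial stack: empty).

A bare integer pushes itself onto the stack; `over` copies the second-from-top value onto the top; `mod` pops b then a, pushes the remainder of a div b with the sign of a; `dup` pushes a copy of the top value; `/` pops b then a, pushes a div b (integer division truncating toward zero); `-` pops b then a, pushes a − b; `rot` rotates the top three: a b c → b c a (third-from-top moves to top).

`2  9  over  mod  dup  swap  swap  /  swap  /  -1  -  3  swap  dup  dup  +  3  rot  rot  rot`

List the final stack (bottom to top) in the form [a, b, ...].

[3, 1, 2, 3]

2     2
9     2 9
over  2 9 2
mod   2 1
dup   2 1 1
swap  2 1 1
swap  2 1 1
/     2 1
swap  1 2
/     0
-1    0 -1
-     1
3     1 3
swap  3 1
dup   3 1 1
dup   3 1 1 1
+     3 1 2
3     3 1 2 3
rot   3 2 3 1
rot   3 3 1 2
rot   3 1 2 3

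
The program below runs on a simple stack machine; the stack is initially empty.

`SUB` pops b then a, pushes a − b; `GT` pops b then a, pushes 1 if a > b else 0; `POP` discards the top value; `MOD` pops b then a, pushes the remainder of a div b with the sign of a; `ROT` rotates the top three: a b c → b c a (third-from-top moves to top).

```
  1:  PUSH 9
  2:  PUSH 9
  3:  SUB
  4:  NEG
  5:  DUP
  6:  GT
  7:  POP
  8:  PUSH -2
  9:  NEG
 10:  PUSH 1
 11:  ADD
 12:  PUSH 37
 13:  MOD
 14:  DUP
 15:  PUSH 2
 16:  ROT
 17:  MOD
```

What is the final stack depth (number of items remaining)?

PUSH 9  -> [9]
PUSH 9  -> [9, 9]
SUB     -> [0]
NEG     -> [0]
DUP     -> [0, 0]
GT      -> [0]
POP     -> []
PUSH -2 -> [-2]
NEG     -> [2]
PUSH 1  -> [2, 1]
ADD     -> [3]
PUSH 37 -> [3, 37]
MOD     -> [3]
DUP     -> [3, 3]
PUSH 2  -> [3, 3, 2]
ROT     -> [3, 2, 3]
MOD     -> [3, 2]

2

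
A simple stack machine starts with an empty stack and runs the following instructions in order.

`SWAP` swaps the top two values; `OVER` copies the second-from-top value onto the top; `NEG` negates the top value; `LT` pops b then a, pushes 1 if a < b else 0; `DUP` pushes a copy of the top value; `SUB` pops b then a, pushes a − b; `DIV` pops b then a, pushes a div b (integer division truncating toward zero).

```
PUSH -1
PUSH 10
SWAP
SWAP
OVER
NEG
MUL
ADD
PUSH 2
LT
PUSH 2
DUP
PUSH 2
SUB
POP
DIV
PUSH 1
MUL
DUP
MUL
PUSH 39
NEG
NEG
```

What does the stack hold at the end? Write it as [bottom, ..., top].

PUSH -1 → -1
PUSH 10 → -1 10
SWAP    → 10 -1
SWAP    → -1 10
OVER    → -1 10 -1
NEG     → -1 10 1
MUL     → -1 10
ADD     → 9
PUSH 2  → 9 2
LT      → 0
PUSH 2  → 0 2
DUP     → 0 2 2
PUSH 2  → 0 2 2 2
SUB     → 0 2 0
POP     → 0 2
DIV     → 0
PUSH 1  → 0 1
MUL     → 0
DUP     → 0 0
MUL     → 0
PUSH 39 → 0 39
NEG     → 0 -39
NEG     → 0 39

[0, 39]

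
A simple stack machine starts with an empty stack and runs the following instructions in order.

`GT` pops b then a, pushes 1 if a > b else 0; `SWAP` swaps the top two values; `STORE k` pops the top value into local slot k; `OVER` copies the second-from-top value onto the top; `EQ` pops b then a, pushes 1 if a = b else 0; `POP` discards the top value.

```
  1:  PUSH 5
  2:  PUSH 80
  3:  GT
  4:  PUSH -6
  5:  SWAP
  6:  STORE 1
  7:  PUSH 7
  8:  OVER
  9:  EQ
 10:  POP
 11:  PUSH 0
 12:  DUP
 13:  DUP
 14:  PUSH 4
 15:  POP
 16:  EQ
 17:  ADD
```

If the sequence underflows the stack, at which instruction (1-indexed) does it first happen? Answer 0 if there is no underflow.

PUSH 5  -> 5
PUSH 80 -> 5 80
GT      -> 0
PUSH -6 -> 0 -6
SWAP    -> -6 0
STORE 1 -> -6
PUSH 7  -> -6 7
OVER    -> -6 7 -6
EQ      -> -6 0
POP     -> -6
PUSH 0  -> -6 0
DUP     -> -6 0 0
DUP     -> -6 0 0 0
PUSH 4  -> -6 0 0 0 4
POP     -> -6 0 0 0
EQ      -> -6 0 1
ADD     -> -6 1

0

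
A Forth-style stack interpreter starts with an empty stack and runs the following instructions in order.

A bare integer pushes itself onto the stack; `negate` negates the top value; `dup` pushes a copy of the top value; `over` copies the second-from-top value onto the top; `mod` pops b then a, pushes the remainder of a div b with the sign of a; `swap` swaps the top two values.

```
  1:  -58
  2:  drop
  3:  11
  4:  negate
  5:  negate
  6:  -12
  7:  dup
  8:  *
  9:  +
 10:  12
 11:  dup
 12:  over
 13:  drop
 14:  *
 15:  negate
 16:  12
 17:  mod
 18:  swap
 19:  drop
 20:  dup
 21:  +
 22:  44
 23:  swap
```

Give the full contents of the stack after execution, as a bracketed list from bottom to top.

-58    → [-58]
drop   → []
11     → [11]
negate → [-11]
negate → [11]
-12    → [11, -12]
dup    → [11, -12, -12]
*      → [11, 144]
+      → [155]
12     → [155, 12]
dup    → [155, 12, 12]
over   → [155, 12, 12, 12]
drop   → [155, 12, 12]
*      → [155, 144]
negate → [155, -144]
12     → [155, -144, 12]
mod    → [155, 0]
swap   → [0, 155]
drop   → [0]
dup    → [0, 0]
+      → [0]
44     → [0, 44]
swap   → [44, 0]

[44, 0]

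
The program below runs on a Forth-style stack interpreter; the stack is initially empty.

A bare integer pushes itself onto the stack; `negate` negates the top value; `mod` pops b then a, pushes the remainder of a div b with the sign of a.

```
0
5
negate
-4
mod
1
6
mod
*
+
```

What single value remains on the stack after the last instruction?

-1

0       [0]
5       [0, 5]
negate  [0, -5]
-4      [0, -5, -4]
mod     [0, -1]
1       [0, -1, 1]
6       [0, -1, 1, 6]
mod     [0, -1, 1]
*       [0, -1]
+       [-1]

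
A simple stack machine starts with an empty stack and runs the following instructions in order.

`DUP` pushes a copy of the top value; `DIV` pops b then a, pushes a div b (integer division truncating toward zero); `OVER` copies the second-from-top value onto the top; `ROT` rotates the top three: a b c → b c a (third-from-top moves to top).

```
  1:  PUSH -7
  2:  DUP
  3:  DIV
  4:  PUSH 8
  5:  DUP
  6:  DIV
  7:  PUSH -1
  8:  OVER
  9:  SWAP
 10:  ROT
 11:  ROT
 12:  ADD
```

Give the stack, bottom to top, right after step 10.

[1, 1, -1, 1]

PUSH -7 : -7
DUP     : -7 -7
DIV     : 1
PUSH 8  : 1 8
DUP     : 1 8 8
DIV     : 1 1
PUSH -1 : 1 1 -1
OVER    : 1 1 -1 1
SWAP    : 1 1 1 -1
ROT     : 1 1 -1 1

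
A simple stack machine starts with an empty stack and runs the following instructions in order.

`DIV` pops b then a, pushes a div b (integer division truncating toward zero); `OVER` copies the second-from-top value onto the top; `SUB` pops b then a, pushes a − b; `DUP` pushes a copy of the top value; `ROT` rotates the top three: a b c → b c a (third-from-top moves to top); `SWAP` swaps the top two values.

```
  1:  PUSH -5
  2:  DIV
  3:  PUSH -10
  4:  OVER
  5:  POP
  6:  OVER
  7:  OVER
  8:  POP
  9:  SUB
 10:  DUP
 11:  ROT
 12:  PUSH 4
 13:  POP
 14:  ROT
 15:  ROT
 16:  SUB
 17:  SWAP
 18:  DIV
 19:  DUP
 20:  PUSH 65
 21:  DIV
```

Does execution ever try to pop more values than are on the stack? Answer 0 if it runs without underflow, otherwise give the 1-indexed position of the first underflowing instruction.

2

PUSH -5 -> -5
DIV  — needs 2 operands, stack has 1 → underflow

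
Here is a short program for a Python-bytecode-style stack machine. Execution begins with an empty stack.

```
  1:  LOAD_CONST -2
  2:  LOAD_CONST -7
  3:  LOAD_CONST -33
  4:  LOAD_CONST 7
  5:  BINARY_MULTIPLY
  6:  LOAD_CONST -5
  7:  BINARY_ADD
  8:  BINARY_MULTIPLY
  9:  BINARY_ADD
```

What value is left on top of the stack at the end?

LOAD_CONST -2    -2
LOAD_CONST -7    -2 -7
LOAD_CONST -33   -2 -7 -33
LOAD_CONST 7     -2 -7 -33 7
BINARY_MULTIPLY  -2 -7 -231
LOAD_CONST -5    -2 -7 -231 -5
BINARY_ADD       -2 -7 -236
BINARY_MULTIPLY  -2 1652
BINARY_ADD       1650

1650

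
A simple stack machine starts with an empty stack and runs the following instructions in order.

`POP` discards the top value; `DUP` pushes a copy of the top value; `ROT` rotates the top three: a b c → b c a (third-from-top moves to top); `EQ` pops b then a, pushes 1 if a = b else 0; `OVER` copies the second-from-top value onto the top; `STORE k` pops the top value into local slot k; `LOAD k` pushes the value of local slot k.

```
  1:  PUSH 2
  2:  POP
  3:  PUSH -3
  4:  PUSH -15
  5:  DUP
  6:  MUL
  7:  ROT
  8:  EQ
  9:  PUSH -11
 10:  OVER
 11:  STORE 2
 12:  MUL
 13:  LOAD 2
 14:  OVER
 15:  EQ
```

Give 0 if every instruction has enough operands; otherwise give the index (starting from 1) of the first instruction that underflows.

PUSH 2    [2]
POP       []
PUSH -3   [-3]
PUSH -15  [-3, -15]
DUP       [-3, -15, -15]
MUL       [-3, 225]
ROT  — needs 3 operands, stack has 2 → underflow

7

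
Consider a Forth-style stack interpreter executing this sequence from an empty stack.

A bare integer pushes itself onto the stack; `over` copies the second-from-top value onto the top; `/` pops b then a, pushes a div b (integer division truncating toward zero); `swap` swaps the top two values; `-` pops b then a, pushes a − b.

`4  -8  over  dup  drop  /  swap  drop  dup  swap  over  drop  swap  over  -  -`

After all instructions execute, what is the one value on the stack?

-2

4    -> [4]
-8   -> [4, -8]
over -> [4, -8, 4]
dup  -> [4, -8, 4, 4]
drop -> [4, -8, 4]
/    -> [4, -2]
swap -> [-2, 4]
drop -> [-2]
dup  -> [-2, -2]
swap -> [-2, -2]
over -> [-2, -2, -2]
drop -> [-2, -2]
swap -> [-2, -2]
over -> [-2, -2, -2]
-    -> [-2, 0]
-    -> [-2]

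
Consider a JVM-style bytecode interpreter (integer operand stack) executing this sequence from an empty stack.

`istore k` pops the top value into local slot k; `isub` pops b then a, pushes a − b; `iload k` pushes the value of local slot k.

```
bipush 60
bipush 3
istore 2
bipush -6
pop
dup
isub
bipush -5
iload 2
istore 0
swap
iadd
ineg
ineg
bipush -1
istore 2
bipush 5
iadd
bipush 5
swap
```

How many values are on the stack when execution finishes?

bipush 60 → [60]
bipush 3  → [60, 3]
istore 2  → [60]
bipush -6 → [60, -6]
pop       → [60]
dup       → [60, 60]
isub      → [0]
bipush -5 → [0, -5]
iload 2   → [0, -5, 3]
istore 0  → [0, -5]
swap      → [-5, 0]
iadd      → [-5]
ineg      → [5]
ineg      → [-5]
bipush -1 → [-5, -1]
istore 2  → [-5]
bipush 5  → [-5, 5]
iadd      → [0]
bipush 5  → [0, 5]
swap      → [5, 0]

2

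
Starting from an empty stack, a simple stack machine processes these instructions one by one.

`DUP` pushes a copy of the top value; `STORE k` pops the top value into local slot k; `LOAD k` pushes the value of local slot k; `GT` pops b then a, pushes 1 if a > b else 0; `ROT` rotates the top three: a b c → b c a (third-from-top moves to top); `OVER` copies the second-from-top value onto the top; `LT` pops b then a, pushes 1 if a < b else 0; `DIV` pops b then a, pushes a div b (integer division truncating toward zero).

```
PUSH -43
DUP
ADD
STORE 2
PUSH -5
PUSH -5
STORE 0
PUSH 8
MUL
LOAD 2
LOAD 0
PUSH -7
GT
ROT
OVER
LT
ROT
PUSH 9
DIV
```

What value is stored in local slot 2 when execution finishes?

PUSH -43 : -43
DUP      : -43 -43
ADD      : -86
STORE 2  : (empty)
PUSH -5  : -5
PUSH -5  : -5 -5
STORE 0  : -5
PUSH 8   : -5 8
MUL      : -40
LOAD 2   : -40 -86
LOAD 0   : -40 -86 -5
PUSH -7  : -40 -86 -5 -7
GT       : -40 -86 1
ROT      : -86 1 -40
OVER     : -86 1 -40 1
LT       : -86 1 1
ROT      : 1 1 -86
PUSH 9   : 1 1 -86 9
DIV      : 1 1 -9

-86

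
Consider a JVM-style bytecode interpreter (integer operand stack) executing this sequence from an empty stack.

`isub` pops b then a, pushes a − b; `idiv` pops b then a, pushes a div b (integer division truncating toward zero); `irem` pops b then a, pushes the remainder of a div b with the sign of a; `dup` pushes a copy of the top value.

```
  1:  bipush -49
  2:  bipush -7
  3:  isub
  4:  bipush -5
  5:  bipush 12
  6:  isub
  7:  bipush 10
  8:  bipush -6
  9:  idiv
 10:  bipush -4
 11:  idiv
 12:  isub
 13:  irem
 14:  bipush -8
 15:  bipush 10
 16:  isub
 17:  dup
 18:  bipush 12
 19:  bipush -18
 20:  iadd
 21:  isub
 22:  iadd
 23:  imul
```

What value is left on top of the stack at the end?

bipush -49 : -49
bipush -7  : -49 -7
isub       : -42
bipush -5  : -42 -5
bipush 12  : -42 -5 12
isub       : -42 -17
bipush 10  : -42 -17 10
bipush -6  : -42 -17 10 -6
idiv       : -42 -17 -1
bipush -4  : -42 -17 -1 -4
idiv       : -42 -17 0
isub       : -42 -17
irem       : -8
bipush -8  : -8 -8
bipush 10  : -8 -8 10
isub       : -8 -18
dup        : -8 -18 -18
bipush 12  : -8 -18 -18 12
bipush -18 : -8 -18 -18 12 -18
iadd       : -8 -18 -18 -6
isub       : -8 -18 -12
iadd       : -8 -30
imul       : 240

240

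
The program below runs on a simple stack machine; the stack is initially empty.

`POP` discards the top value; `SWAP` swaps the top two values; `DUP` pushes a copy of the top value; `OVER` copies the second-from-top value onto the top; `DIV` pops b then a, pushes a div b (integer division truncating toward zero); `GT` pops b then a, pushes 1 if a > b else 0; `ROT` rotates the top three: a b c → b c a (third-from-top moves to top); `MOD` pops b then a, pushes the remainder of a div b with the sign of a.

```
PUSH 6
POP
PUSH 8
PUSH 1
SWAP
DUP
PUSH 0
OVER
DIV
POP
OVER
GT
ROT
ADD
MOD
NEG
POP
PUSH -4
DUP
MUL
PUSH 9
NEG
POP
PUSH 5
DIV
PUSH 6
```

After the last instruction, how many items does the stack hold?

2

PUSH 6  : [6]
POP     : []
PUSH 8  : [8]
PUSH 1  : [8, 1]
SWAP    : [1, 8]
DUP     : [1, 8, 8]
PUSH 0  : [1, 8, 8, 0]
OVER    : [1, 8, 8, 0, 8]
DIV     : [1, 8, 8, 0]
POP     : [1, 8, 8]
OVER    : [1, 8, 8, 8]
GT      : [1, 8, 0]
ROT     : [8, 0, 1]
ADD     : [8, 1]
MOD     : [0]
NEG     : [0]
POP     : []
PUSH -4 : [-4]
DUP     : [-4, -4]
MUL     : [16]
PUSH 9  : [16, 9]
NEG     : [16, -9]
POP     : [16]
PUSH 5  : [16, 5]
DIV     : [3]
PUSH 6  : [3, 6]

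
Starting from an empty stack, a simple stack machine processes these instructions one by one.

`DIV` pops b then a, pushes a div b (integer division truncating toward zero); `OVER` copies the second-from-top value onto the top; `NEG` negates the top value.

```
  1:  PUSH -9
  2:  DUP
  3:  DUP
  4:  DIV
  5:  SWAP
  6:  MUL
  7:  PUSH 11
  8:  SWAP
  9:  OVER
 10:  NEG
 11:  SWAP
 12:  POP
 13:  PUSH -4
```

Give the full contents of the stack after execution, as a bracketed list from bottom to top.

[11, -11, -4]

PUSH -9  -9
DUP      -9 -9
DUP      -9 -9 -9
DIV      -9 1
SWAP     1 -9
MUL      -9
PUSH 11  -9 11
SWAP     11 -9
OVER     11 -9 11
NEG      11 -9 -11
SWAP     11 -11 -9
POP      11 -11
PUSH -4  11 -11 -4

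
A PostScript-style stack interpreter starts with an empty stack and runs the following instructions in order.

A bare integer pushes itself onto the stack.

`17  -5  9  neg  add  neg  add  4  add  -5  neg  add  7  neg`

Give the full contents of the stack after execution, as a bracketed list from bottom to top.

[40, -7]

17   [17]
-5   [17, -5]
9    [17, -5, 9]
neg  [17, -5, -9]
add  [17, -14]
neg  [17, 14]
add  [31]
4    [31, 4]
add  [35]
-5   [35, -5]
neg  [35, 5]
add  [40]
7    [40, 7]
neg  [40, -7]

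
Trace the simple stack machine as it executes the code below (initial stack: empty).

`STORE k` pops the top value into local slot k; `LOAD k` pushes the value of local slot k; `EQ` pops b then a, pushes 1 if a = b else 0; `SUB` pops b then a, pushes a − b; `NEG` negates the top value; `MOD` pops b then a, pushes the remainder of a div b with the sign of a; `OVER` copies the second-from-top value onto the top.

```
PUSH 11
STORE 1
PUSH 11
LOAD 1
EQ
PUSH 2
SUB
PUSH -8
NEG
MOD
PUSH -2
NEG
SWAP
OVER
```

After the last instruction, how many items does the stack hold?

PUSH 11 → [11]
STORE 1 → []
PUSH 11 → [11]
LOAD 1  → [11, 11]
EQ      → [1]
PUSH 2  → [1, 2]
SUB     → [-1]
PUSH -8 → [-1, -8]
NEG     → [-1, 8]
MOD     → [-1]
PUSH -2 → [-1, -2]
NEG     → [-1, 2]
SWAP    → [2, -1]
OVER    → [2, -1, 2]

3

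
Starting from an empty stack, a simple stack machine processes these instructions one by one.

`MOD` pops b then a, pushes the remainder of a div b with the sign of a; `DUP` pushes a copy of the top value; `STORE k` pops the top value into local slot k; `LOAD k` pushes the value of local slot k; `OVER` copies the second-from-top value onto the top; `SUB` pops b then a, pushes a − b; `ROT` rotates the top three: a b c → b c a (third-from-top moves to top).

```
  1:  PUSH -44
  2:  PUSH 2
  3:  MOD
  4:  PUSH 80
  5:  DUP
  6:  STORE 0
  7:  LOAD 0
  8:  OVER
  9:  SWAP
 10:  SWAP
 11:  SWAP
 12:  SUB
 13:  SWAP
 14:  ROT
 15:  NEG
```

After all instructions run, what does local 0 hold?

80

PUSH -44  -44
PUSH 2    -44 2
MOD       0
PUSH 80   0 80
DUP       0 80 80
STORE 0   0 80
LOAD 0    0 80 80
OVER      0 80 80 80
SWAP      0 80 80 80
SWAP      0 80 80 80
SWAP      0 80 80 80
SUB       0 80 0
SWAP      0 0 80
ROT       0 80 0
NEG       0 80 0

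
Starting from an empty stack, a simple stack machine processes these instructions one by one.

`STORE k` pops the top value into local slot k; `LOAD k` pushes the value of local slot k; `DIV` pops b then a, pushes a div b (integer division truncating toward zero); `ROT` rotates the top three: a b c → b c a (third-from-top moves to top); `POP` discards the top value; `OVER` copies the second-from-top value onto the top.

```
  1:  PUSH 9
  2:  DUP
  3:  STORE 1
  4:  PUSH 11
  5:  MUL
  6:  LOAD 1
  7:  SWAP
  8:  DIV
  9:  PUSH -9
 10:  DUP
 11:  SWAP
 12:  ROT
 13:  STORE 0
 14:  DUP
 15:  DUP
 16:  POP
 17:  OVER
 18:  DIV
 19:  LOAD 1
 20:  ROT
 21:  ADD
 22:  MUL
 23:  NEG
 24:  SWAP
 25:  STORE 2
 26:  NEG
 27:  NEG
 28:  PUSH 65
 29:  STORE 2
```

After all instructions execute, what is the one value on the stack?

0

PUSH 9   9
DUP      9 9
STORE 1  9
PUSH 11  9 11
MUL      99
LOAD 1   99 9
SWAP     9 99
DIV      0
PUSH -9  0 -9
DUP      0 -9 -9
SWAP     0 -9 -9
ROT      -9 -9 0
STORE 0  -9 -9
DUP      -9 -9 -9
DUP      -9 -9 -9 -9
POP      -9 -9 -9
OVER     -9 -9 -9 -9
DIV      -9 -9 1
LOAD 1   -9 -9 1 9
ROT      -9 1 9 -9
ADD      -9 1 0
MUL      -9 0
NEG      -9 0
SWAP     0 -9
STORE 2  0
NEG      0
NEG      0
PUSH 65  0 65
STORE 2  0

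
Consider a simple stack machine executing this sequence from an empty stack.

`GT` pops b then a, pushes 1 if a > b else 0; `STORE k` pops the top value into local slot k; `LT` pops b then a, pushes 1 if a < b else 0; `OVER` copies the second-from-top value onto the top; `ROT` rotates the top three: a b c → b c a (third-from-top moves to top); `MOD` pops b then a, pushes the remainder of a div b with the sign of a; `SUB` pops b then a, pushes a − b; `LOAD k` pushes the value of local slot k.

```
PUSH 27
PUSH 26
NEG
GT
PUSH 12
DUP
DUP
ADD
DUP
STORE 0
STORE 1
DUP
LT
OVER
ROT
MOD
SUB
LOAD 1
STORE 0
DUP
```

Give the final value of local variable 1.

PUSH 27 : [27]
PUSH 26 : [27, 26]
NEG     : [27, -26]
GT      : [1]
PUSH 12 : [1, 12]
DUP     : [1, 12, 12]
DUP     : [1, 12, 12, 12]
ADD     : [1, 12, 24]
DUP     : [1, 12, 24, 24]
STORE 0 : [1, 12, 24]
STORE 1 : [1, 12]
DUP     : [1, 12, 12]
LT      : [1, 0]
OVER    : [1, 0, 1]
ROT     : [0, 1, 1]
MOD     : [0, 0]
SUB     : [0]
LOAD 1  : [0, 24]
STORE 0 : [0]
DUP     : [0, 0]

24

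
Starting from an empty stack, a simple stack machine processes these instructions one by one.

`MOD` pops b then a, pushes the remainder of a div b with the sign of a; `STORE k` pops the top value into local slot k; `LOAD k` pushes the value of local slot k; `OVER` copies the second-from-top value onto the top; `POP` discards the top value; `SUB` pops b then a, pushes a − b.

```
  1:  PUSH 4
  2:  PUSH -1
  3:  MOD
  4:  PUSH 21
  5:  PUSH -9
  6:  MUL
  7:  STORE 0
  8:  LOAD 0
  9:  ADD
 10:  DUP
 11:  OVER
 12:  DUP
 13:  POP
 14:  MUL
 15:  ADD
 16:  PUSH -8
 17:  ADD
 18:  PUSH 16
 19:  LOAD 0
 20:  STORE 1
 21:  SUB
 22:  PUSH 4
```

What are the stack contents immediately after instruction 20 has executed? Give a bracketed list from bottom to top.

PUSH 4  → 4
PUSH -1 → 4 -1
MOD     → 0
PUSH 21 → 0 21
PUSH -9 → 0 21 -9
MUL     → 0 -189
STORE 0 → 0
LOAD 0  → 0 -189
ADD     → -189
DUP     → -189 -189
OVER    → -189 -189 -189
DUP     → -189 -189 -189 -189
POP     → -189 -189 -189
MUL     → -189 35721
ADD     → 35532
PUSH -8 → 35532 -8
ADD     → 35524
PUSH 16 → 35524 16
LOAD 0  → 35524 16 -189
STORE 1 → 35524 16

[35524, 16]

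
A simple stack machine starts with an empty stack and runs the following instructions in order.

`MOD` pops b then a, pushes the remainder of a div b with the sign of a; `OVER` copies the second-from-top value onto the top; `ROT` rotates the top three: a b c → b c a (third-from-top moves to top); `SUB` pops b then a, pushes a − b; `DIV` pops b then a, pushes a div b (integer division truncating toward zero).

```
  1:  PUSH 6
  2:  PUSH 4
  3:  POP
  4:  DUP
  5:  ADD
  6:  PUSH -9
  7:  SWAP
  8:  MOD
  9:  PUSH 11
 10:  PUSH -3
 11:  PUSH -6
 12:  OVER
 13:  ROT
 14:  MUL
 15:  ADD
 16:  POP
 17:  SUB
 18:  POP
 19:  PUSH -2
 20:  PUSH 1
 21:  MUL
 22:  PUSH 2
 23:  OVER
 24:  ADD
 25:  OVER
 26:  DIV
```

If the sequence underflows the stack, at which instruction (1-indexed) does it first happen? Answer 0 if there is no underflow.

0

PUSH 6   [6]
PUSH 4   [6, 4]
POP      [6]
DUP      [6, 6]
ADD      [12]
PUSH -9  [12, -9]
SWAP     [-9, 12]
MOD      [-9]
PUSH 11  [-9, 11]
PUSH -3  [-9, 11, -3]
PUSH -6  [-9, 11, -3, -6]
OVER     [-9, 11, -3, -6, -3]
ROT      [-9, 11, -6, -3, -3]
MUL      [-9, 11, -6, 9]
ADD      [-9, 11, 3]
POP      [-9, 11]
SUB      [-20]
POP      []
PUSH -2  [-2]
PUSH 1   [-2, 1]
MUL      [-2]
PUSH 2   [-2, 2]
OVER     [-2, 2, -2]
ADD      [-2, 0]
OVER     [-2, 0, -2]
DIV      [-2, 0]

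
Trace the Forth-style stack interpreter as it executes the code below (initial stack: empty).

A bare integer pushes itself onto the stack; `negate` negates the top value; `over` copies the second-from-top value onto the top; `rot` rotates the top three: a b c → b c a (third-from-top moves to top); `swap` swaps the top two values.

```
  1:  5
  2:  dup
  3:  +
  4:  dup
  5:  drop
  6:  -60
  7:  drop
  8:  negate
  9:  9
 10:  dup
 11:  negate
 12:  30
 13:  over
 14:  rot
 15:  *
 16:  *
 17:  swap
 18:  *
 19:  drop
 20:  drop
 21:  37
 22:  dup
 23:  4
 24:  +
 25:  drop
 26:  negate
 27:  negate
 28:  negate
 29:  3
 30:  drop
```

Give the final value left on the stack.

-37

5      : 5
dup    : 5 5
+      : 10
dup    : 10 10
drop   : 10
-60    : 10 -60
drop   : 10
negate : -10
9      : -10 9
dup    : -10 9 9
negate : -10 9 -9
30     : -10 9 -9 30
over   : -10 9 -9 30 -9
rot    : -10 9 30 -9 -9
*      : -10 9 30 81
*      : -10 9 2430
swap   : -10 2430 9
*      : -10 21870
drop   : -10
drop   : (empty)
37     : 37
dup    : 37 37
4      : 37 37 4
+      : 37 41
drop   : 37
negate : -37
negate : 37
negate : -37
3      : -37 3
drop   : -37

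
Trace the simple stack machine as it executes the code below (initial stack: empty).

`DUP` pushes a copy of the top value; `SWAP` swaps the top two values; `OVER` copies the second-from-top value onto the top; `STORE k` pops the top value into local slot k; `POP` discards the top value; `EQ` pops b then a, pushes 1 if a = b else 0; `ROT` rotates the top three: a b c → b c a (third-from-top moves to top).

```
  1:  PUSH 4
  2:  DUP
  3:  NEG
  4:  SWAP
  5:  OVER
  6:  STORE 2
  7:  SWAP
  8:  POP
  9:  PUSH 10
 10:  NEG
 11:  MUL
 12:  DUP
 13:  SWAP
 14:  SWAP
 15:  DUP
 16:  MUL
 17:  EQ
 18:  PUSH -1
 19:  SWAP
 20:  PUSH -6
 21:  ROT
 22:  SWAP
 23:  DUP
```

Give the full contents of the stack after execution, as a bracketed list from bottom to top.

[0, -1, -6, -6]

PUSH 4  : [4]
DUP     : [4, 4]
NEG     : [4, -4]
SWAP    : [-4, 4]
OVER    : [-4, 4, -4]
STORE 2 : [-4, 4]
SWAP    : [4, -4]
POP     : [4]
PUSH 10 : [4, 10]
NEG     : [4, -10]
MUL     : [-40]
DUP     : [-40, -40]
SWAP    : [-40, -40]
SWAP    : [-40, -40]
DUP     : [-40, -40, -40]
MUL     : [-40, 1600]
EQ      : [0]
PUSH -1 : [0, -1]
SWAP    : [-1, 0]
PUSH -6 : [-1, 0, -6]
ROT     : [0, -6, -1]
SWAP    : [0, -1, -6]
DUP     : [0, -1, -6, -6]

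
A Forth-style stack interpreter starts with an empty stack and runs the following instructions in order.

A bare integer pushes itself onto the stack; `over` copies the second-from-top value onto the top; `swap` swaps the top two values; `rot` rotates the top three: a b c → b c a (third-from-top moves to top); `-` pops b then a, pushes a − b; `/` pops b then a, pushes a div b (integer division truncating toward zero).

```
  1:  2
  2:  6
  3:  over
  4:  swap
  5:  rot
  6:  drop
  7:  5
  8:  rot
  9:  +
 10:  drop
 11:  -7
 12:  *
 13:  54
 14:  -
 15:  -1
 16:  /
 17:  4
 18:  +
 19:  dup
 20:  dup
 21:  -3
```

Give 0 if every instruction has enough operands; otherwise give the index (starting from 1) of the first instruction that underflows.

0

2     [2]
6     [2, 6]
over  [2, 6, 2]
swap  [2, 2, 6]
rot   [2, 6, 2]
drop  [2, 6]
5     [2, 6, 5]
rot   [6, 5, 2]
+     [6, 7]
drop  [6]
-7    [6, -7]
*     [-42]
54    [-42, 54]
-     [-96]
-1    [-96, -1]
/     [96]
4     [96, 4]
+     [100]
dup   [100, 100]
dup   [100, 100, 100]
-3    [100, 100, 100, -3]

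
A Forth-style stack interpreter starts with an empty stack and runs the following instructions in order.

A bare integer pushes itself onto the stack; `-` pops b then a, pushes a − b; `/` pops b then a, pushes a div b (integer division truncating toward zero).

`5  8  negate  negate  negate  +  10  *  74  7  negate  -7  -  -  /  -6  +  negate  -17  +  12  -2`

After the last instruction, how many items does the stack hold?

3

5       [5]
8       [5, 8]
negate  [5, -8]
negate  [5, 8]
negate  [5, -8]
+       [-3]
10      [-3, 10]
*       [-30]
74      [-30, 74]
7       [-30, 74, 7]
negate  [-30, 74, -7]
-7      [-30, 74, -7, -7]
-       [-30, 74, 0]
-       [-30, 74]
/       [0]
-6      [0, -6]
+       [-6]
negate  [6]
-17     [6, -17]
+       [-11]
12      [-11, 12]
-2      [-11, 12, -2]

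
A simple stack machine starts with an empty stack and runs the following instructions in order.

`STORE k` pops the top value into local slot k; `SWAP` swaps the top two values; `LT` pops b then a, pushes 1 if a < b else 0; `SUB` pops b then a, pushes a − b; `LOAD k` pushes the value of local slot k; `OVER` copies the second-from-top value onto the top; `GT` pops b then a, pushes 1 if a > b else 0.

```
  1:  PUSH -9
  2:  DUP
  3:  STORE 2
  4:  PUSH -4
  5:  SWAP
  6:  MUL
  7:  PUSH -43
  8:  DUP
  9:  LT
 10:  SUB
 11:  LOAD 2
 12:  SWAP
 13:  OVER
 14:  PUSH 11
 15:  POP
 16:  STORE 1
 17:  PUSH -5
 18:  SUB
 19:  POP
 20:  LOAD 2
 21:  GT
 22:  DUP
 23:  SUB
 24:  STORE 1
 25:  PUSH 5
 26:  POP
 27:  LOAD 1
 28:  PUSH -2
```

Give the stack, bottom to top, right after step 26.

PUSH -9  : -9
DUP      : -9 -9
STORE 2  : -9
PUSH -4  : -9 -4
SWAP     : -4 -9
MUL      : 36
PUSH -43 : 36 -43
DUP      : 36 -43 -43
LT       : 36 0
SUB      : 36
LOAD 2   : 36 -9
SWAP     : -9 36
OVER     : -9 36 -9
PUSH 11  : -9 36 -9 11
POP      : -9 36 -9
STORE 1  : -9 36
PUSH -5  : -9 36 -5
SUB      : -9 41
POP      : -9
LOAD 2   : -9 -9
GT       : 0
DUP      : 0 0
SUB      : 0
STORE 1  : (empty)
PUSH 5   : 5
POP      : (empty)

[]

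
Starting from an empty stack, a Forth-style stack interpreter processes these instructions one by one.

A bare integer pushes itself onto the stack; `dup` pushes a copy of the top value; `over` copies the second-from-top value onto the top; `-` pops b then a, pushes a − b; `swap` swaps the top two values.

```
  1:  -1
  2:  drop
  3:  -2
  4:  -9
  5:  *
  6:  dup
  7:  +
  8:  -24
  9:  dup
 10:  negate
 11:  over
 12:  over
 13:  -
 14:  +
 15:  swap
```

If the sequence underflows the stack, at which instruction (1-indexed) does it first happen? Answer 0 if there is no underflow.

0

-1     -> [-1]
drop   -> []
-2     -> [-2]
-9     -> [-2, -9]
*      -> [18]
dup    -> [18, 18]
+      -> [36]
-24    -> [36, -24]
dup    -> [36, -24, -24]
negate -> [36, -24, 24]
over   -> [36, -24, 24, -24]
over   -> [36, -24, 24, -24, 24]
-      -> [36, -24, 24, -48]
+      -> [36, -24, -24]
swap   -> [36, -24, -24]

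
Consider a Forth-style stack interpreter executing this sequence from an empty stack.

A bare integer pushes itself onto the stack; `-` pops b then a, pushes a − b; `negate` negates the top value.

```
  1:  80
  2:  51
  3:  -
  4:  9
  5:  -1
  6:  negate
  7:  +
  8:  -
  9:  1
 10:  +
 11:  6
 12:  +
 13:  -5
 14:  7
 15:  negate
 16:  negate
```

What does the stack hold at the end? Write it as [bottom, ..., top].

[26, -5, 7]

80     → 80
51     → 80 51
-      → 29
9      → 29 9
-1     → 29 9 -1
negate → 29 9 1
+      → 29 10
-      → 19
1      → 19 1
+      → 20
6      → 20 6
+      → 26
-5     → 26 -5
7      → 26 -5 7
negate → 26 -5 -7
negate → 26 -5 7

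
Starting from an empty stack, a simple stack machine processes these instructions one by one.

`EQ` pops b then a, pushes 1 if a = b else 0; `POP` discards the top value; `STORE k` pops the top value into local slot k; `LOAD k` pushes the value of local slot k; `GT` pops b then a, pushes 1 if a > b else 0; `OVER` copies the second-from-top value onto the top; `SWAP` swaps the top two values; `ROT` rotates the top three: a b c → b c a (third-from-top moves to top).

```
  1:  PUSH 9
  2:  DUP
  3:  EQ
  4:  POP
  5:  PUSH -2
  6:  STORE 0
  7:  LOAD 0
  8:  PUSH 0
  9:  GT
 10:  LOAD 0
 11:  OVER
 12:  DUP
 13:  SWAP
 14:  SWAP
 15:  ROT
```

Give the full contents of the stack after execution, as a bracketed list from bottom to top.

[0, 0, 0, -2]

PUSH 9   9
DUP      9 9
EQ       1
POP      (empty)
PUSH -2  -2
STORE 0  (empty)
LOAD 0   -2
PUSH 0   -2 0
GT       0
LOAD 0   0 -2
OVER     0 -2 0
DUP      0 -2 0 0
SWAP     0 -2 0 0
SWAP     0 -2 0 0
ROT      0 0 0 -2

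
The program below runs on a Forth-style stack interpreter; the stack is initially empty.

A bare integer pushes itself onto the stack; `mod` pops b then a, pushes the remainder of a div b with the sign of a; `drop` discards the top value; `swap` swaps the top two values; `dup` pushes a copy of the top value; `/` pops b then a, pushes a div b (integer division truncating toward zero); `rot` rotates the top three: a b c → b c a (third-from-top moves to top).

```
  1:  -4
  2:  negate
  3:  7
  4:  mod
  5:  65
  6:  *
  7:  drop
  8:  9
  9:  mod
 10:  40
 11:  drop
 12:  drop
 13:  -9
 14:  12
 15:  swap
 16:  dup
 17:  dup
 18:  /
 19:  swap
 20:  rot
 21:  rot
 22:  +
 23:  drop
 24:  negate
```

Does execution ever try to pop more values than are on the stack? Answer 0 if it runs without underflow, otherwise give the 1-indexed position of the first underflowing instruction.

9

-4     → [-4]
negate → [4]
7      → [4, 7]
mod    → [4]
65     → [4, 65]
*      → [260]
drop   → []
9      → [9]
mod  — needs 2 operands, stack has 1 → underflow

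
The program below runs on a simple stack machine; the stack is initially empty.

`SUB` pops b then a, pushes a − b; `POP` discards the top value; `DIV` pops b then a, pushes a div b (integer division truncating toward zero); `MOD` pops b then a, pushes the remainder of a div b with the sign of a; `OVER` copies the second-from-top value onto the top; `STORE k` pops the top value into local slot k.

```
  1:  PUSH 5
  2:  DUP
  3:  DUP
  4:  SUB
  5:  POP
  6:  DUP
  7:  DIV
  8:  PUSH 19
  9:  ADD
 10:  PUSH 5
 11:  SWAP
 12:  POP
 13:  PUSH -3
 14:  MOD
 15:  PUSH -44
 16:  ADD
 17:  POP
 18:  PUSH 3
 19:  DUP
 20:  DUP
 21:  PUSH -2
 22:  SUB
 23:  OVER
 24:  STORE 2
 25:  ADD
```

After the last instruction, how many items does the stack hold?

PUSH 5    5
DUP       5 5
DUP       5 5 5
SUB       5 0
POP       5
DUP       5 5
DIV       1
PUSH 19   1 19
ADD       20
PUSH 5    20 5
SWAP      5 20
POP       5
PUSH -3   5 -3
MOD       2
PUSH -44  2 -44
ADD       -42
POP       (empty)
PUSH 3    3
DUP       3 3
DUP       3 3 3
PUSH -2   3 3 3 -2
SUB       3 3 5
OVER      3 3 5 3
STORE 2   3 3 5
ADD       3 8

2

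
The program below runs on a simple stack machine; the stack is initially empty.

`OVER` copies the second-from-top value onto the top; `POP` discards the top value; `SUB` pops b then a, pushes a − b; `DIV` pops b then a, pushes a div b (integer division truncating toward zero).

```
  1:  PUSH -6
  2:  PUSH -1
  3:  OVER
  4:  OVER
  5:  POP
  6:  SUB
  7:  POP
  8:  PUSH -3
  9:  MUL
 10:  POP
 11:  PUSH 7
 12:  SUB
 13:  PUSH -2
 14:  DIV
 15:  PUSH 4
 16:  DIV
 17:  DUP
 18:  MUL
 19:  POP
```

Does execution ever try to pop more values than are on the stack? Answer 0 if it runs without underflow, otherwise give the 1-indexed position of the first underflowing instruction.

12

PUSH -6 : [-6]
PUSH -1 : [-6, -1]
OVER    : [-6, -1, -6]
OVER    : [-6, -1, -6, -1]
POP     : [-6, -1, -6]
SUB     : [-6, 5]
POP     : [-6]
PUSH -3 : [-6, -3]
MUL     : [18]
POP     : []
PUSH 7  : [7]
SUB  — needs 2 operands, stack has 1 → underflow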